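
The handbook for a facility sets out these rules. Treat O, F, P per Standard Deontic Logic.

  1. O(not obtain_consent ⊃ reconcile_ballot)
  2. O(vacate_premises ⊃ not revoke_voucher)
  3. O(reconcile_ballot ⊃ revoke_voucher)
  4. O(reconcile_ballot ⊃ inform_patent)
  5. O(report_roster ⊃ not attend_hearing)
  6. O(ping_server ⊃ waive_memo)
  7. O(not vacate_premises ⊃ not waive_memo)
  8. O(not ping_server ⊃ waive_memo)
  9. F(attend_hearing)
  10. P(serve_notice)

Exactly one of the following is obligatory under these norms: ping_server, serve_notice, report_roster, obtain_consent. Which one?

Premises 6 and 8 are O(ping_server ⊃ waive_memo) and O(not ping_server ⊃ waive_memo); every ideal world satisfies ping_server or not ping_server, so in either case waive_memo holds — hence O(waive_memo).
Premise 7, O(not vacate_premises ⊃ not waive_memo), contraposes to O(waive_memo ⊃ vacate_premises); with O(waive_memo) we get O(vacate_premises).
Premise 2 is O(vacate_premises ⊃ not revoke_voucher); since O(vacate_premises), deontic closure gives O(not revoke_voucher).
Premise 3, O(reconcile_ballot ⊃ revoke_voucher), contraposes to O(not revoke_voucher ⊃ not reconcile_ballot); with O(not revoke_voucher) we get O(not reconcile_ballot).
Premise 1, O(not obtain_consent ⊃ reconcile_ballot), contraposes to O(not reconcile_ballot ⊃ obtain_consent); with O(not reconcile_ballot) we get O(obtain_consent).
So O(obtain_consent) holds — obtain_consent is obligatory. None of the other listed options is made obligatory by any chain of premises.

obtain_consent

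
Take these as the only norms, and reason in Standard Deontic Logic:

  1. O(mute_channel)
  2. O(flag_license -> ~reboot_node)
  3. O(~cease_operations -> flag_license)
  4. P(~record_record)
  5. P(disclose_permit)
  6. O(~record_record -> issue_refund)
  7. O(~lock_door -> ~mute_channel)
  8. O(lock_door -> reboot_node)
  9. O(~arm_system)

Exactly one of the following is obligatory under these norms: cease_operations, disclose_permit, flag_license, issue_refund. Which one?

Premise 1 gives O(mute_channel).
The contrapositive of premise 7 (O(~lock_door -> ~mute_channel)) is O(mute_channel -> lock_door), and O(mute_channel) is already established, so O(lock_door).
With premise 8, O(lock_door -> reboot_node), the K-axiom yields O(reboot_node).
The contrapositive of premise 2 (O(flag_license -> ~reboot_node)) is O(reboot_node -> ~flag_license), and O(reboot_node) is already established, so O(~flag_license).
Premise 3 is O(~cease_operations -> flag_license); contrapositively O(~flag_license -> cease_operations). Since O(~flag_license) holds, K gives O(cease_operations).
So O(cease_operations) holds — cease_operations is obligatory. None of the other listed options is made obligatory by any chain of premises.

cease_operations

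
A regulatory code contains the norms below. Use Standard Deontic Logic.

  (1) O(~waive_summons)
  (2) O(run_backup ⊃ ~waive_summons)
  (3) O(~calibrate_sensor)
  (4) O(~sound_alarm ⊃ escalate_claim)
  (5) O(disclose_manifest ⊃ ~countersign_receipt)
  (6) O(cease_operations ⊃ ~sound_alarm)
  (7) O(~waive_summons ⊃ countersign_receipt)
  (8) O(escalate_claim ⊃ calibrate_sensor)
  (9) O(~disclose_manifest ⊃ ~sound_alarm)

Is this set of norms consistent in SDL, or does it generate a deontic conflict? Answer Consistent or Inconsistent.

Inconsistent

Premise 1 gives O(~waive_summons).
With premise 7, O(~waive_summons ⊃ countersign_receipt), the K-axiom yields O(countersign_receipt).
Premise 5, O(disclose_manifest ⊃ ~countersign_receipt), contraposes to O(countersign_receipt ⊃ ~disclose_manifest); with O(countersign_receipt) we get O(~disclose_manifest).
Applying K to premise 9 (O(~disclose_manifest ⊃ ~sound_alarm)) and O(~disclose_manifest) yields O(~sound_alarm).
Premise 4 is O(~sound_alarm ⊃ escalate_claim); since O(~sound_alarm), deontic closure gives O(escalate_claim).
With premise 8, O(escalate_claim ⊃ calibrate_sensor), the K-axiom yields O(calibrate_sensor).
Yet premise 3 states O(~calibrate_sensor).
We now have both O(calibrate_sensor) and O(~calibrate_sensor) — calibrate_sensor is simultaneously obligatory and forbidden, violating the D-axiom.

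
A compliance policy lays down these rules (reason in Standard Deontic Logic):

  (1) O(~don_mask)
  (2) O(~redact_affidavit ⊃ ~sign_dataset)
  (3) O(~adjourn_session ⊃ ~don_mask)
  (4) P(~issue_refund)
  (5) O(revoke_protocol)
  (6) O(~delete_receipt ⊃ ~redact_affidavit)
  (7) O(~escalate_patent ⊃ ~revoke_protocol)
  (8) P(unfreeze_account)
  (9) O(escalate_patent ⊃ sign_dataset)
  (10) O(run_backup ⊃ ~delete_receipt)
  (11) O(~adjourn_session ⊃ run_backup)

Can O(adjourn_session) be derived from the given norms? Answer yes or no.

Yes

From premise 5 we have O(revoke_protocol).
The contrapositive of premise 7 (O(~escalate_patent ⊃ ~revoke_protocol)) is O(revoke_protocol ⊃ escalate_patent), and O(revoke_protocol) is already established, so O(escalate_patent).
With premise 9, O(escalate_patent ⊃ sign_dataset), the K-axiom yields O(sign_dataset).
The contrapositive of premise 2 (O(~redact_affidavit ⊃ ~sign_dataset)) is O(sign_dataset ⊃ redact_affidavit), and O(sign_dataset) is already established, so O(redact_affidavit).
Premise 6, O(~delete_receipt ⊃ ~redact_affidavit), contraposes to O(redact_affidavit ⊃ delete_receipt); with O(redact_affidavit) we get O(delete_receipt).
The contrapositive of premise 10 (O(run_backup ⊃ ~delete_receipt)) is O(delete_receipt ⊃ ~run_backup), and O(delete_receipt) is already established, so O(~run_backup).
The contrapositive of premise 11 (O(~adjourn_session ⊃ run_backup)) is O(~run_backup ⊃ adjourn_session), and O(~run_backup) is already established, so O(adjourn_session).
Premises 1, 3, 4, 8 do not contribute to this derivation.
So O(adjourn_session) follows.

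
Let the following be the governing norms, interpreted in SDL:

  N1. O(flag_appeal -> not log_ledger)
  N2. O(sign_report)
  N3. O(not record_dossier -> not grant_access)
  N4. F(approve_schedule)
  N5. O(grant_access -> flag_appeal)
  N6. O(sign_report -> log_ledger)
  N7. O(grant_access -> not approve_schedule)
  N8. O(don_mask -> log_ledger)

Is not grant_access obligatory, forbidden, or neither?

Premise 2 states O(sign_report) outright.
With premise 6, O(sign_report -> log_ledger), the K-axiom yields O(log_ledger).
Premise 1 is O(flag_appeal -> not log_ledger); contrapositively O(log_ledger -> not flag_appeal). Since O(log_ledger) holds, K gives O(not flag_appeal).
The contrapositive of premise 5 (O(grant_access -> flag_appeal)) is O(not flag_appeal -> not grant_access), and O(not flag_appeal) is already established, so O(not grant_access).
Premises 3, 4, 7, 8 do not contribute to this derivation.
Hence not grant_access is obligatory.

Obligatory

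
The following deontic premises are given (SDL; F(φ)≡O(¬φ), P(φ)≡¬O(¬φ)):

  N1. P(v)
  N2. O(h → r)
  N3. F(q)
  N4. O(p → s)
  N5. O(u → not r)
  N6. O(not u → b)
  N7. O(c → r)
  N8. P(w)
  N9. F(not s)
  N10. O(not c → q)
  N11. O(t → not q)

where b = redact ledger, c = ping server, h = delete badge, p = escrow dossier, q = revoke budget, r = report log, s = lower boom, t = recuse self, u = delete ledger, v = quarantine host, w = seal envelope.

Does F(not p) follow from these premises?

No

Premise 4 is O(p → s); even if O(s) held, inferring O(p) would be affirming the consequent — invalid.
No other premise forces O(p). An ideal world satisfying every premise can still have not p true, so F(not p) is not derivable.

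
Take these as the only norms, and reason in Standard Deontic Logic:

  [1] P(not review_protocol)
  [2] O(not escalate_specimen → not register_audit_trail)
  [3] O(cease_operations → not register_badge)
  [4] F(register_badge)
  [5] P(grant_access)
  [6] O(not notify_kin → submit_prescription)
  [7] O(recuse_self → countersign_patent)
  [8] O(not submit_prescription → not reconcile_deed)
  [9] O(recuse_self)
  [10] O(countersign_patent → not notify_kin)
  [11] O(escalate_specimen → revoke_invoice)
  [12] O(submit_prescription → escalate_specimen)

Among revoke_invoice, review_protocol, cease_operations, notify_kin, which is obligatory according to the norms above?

Premise 9 states O(recuse_self) outright.
With premise 7, O(recuse_self → countersign_patent), the K-axiom yields O(countersign_patent).
Premise 10 is O(countersign_patent → not notify_kin); since O(countersign_patent), deontic closure gives O(not notify_kin).
From O(not notify_kin) and premise 6, O(not notify_kin → submit_prescription), we obtain O(submit_prescription).
From O(submit_prescription) and premise 12, O(submit_prescription → escalate_specimen), we obtain O(escalate_specimen).
With premise 11, O(escalate_specimen → revoke_invoice), the K-axiom yields O(revoke_invoice).
So O(revoke_invoice) holds — revoke_invoice is obligatory. None of the other listed options is made obligatory by any chain of premises.

revoke_invoice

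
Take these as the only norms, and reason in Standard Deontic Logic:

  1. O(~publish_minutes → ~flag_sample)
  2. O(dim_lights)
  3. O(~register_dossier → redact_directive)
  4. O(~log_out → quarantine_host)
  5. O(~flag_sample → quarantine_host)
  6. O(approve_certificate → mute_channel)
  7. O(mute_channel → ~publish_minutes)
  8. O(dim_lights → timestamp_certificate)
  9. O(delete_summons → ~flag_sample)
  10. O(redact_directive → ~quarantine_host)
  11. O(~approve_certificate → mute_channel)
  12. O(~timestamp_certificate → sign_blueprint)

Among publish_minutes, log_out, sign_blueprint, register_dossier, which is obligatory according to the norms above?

register_dossier

By case analysis on ~approve_certificate: premise 11 gives O(~approve_certificate → mute_channel) and premise 6 gives O(approve_certificate → mute_channel), so O(mute_channel) either way.
Premise 7 is O(mute_channel → ~publish_minutes); since O(mute_channel), deontic closure gives O(~publish_minutes).
From O(~publish_minutes) and premise 1, O(~publish_minutes → ~flag_sample), we obtain O(~flag_sample).
Applying K to premise 5 (O(~flag_sample → quarantine_host)) and O(~flag_sample) yields O(quarantine_host).
Premise 10, O(redact_directive → ~quarantine_host), contraposes to O(quarantine_host → ~redact_directive); with O(quarantine_host) we get O(~redact_directive).
Premise 3, O(~register_dossier → redact_directive), contraposes to O(~redact_directive → register_dossier); with O(~redact_directive) we get O(register_dossier).
So O(register_dossier) holds — register_dossier is obligatory. None of the other listed options is made obligatory by any chain of premises.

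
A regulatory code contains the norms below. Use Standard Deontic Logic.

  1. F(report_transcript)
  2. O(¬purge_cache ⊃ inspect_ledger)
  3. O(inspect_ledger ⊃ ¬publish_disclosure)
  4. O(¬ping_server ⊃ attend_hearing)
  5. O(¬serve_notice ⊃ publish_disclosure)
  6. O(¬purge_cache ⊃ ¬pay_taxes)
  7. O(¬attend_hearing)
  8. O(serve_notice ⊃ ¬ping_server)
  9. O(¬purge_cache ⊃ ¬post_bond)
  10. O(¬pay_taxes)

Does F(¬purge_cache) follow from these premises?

Yes

Premise 7 states O(¬attend_hearing) outright.
The contrapositive of premise 4 (O(¬ping_server ⊃ attend_hearing)) is O(¬attend_hearing ⊃ ping_server), and O(¬attend_hearing) is already established, so O(ping_server).
The contrapositive of premise 8 (O(serve_notice ⊃ ¬ping_server)) is O(ping_server ⊃ ¬serve_notice), and O(ping_server) is already established, so O(¬serve_notice).
With premise 5, O(¬serve_notice ⊃ publish_disclosure), the K-axiom yields O(publish_disclosure).
Premise 3 is O(inspect_ledger ⊃ ¬publish_disclosure); contrapositively O(publish_disclosure ⊃ ¬inspect_ledger). Since O(publish_disclosure) holds, K gives O(¬inspect_ledger).
Premise 2, O(¬purge_cache ⊃ inspect_ledger), contraposes to O(¬inspect_ledger ⊃ purge_cache); with O(¬inspect_ledger) we get O(purge_cache).
Premises 1, 6, 9, 10 do not contribute to this derivation.
So O(purge_cache) holds, i.e. F(¬purge_cache). The claim follows.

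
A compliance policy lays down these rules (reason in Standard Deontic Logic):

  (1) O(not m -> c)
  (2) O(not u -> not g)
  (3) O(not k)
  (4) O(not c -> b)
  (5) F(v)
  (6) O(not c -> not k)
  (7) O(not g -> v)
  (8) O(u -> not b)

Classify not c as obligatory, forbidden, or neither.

Forbidden

Premise 5 is F(v), i.e. O(not v).
Premise 7 is O(not g -> v); contrapositively O(not v -> g). Since O(not v) holds, K gives O(g).
The contrapositive of premise 2 (O(not u -> not g)) is O(g -> u), and O(g) is already established, so O(u).
From O(u) and premise 8, O(u -> not b), we obtain O(not b).
Premise 4, O(not c -> b), contraposes to O(not b -> c); with O(not b) we get O(c).
Premises 1, 3, 6 do not contribute to this derivation.
Thus O(c), which is F(not c): not c is forbidden.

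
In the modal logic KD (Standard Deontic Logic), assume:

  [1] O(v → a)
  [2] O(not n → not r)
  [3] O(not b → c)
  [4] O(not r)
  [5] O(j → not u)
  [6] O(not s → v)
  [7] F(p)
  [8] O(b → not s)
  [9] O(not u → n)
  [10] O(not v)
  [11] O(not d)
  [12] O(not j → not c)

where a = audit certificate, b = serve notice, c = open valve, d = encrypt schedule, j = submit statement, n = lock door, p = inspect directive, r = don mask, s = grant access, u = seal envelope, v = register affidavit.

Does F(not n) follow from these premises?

From premise 10 we have O(not v).
The contrapositive of premise 6 (O(not s → v)) is O(not v → s), and O(not v) is already established, so O(s).
Premise 8 is O(b → not s); contrapositively O(s → not b). Since O(s) holds, K gives O(not b).
With premise 3, O(not b → c), the K-axiom yields O(c).
Premise 12 is O(not j → not c); contrapositively O(c → j). Since O(c) holds, K gives O(j).
From O(j) and premise 5, O(j → not u), we obtain O(not u).
With premise 9, O(not u → n), the K-axiom yields O(n).
Premises 1, 2, 4, 7, 11 do not contribute to this derivation.
So O(n) holds, i.e. F(not n). The claim follows.

Yes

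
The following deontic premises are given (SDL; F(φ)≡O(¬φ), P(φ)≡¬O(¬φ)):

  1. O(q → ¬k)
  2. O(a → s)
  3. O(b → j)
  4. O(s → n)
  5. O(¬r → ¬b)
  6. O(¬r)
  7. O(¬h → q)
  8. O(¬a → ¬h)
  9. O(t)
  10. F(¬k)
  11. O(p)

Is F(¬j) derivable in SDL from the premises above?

Premise 3 is O(b → j), but O(b) is not derivable from the premises, so it does not yield O(j).
No other premise forces O(j). An ideal world satisfying every premise can still have ¬j true, so F(¬j) is not derivable.

No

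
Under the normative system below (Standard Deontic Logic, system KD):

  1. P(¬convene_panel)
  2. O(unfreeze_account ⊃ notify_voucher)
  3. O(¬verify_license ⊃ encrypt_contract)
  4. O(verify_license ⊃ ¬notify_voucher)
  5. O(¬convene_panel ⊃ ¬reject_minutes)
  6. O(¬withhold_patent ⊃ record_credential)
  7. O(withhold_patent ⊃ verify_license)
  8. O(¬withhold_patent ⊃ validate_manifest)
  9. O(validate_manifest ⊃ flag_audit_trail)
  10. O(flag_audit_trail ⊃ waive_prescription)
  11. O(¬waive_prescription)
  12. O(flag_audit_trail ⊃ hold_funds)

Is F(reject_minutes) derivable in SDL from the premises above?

No

Premise 5 is O(¬convene_panel ⊃ ¬reject_minutes), but O(¬convene_panel) is not derivable from the premises (the permission P(¬convene_panel) asserts only ¬O(convene_panel), not O(¬convene_panel)), so it does not yield O(¬reject_minutes).
No other premise forces O(¬reject_minutes). An ideal world satisfying every premise can still have reject_minutes true, so F(reject_minutes) is not derivable.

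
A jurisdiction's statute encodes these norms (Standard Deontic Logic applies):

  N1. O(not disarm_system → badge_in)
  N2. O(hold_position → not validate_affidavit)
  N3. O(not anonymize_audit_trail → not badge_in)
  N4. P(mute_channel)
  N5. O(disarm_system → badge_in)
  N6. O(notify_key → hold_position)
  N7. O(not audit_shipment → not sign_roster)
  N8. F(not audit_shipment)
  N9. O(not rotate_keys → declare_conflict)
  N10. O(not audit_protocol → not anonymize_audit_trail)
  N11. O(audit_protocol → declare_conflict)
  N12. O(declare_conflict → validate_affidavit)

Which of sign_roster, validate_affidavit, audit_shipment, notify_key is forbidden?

By case analysis on disarm_system: premise 5 gives O(disarm_system → badge_in) and premise 1 gives O(not disarm_system → badge_in), so O(badge_in) either way.
Premise 3 is O(not anonymize_audit_trail → not badge_in); contrapositively O(badge_in → anonymize_audit_trail). Since O(badge_in) holds, K gives O(anonymize_audit_trail).
The contrapositive of premise 10 (O(not audit_protocol → not anonymize_audit_trail)) is O(anonymize_audit_trail → audit_protocol), and O(anonymize_audit_trail) is already established, so O(audit_protocol).
Applying K to premise 11 (O(audit_protocol → declare_conflict)) and O(audit_protocol) yields O(declare_conflict).
Premise 12 is O(declare_conflict → validate_affidavit); since O(declare_conflict), deontic closure gives O(validate_affidavit).
The contrapositive of premise 2 (O(hold_position → not validate_affidavit)) is O(validate_affidavit → not hold_position), and O(validate_affidavit) is already established, so O(not hold_position).
The contrapositive of premise 6 (O(notify_key → hold_position)) is O(not hold_position → not notify_key), and O(not hold_position) is already established, so O(not notify_key).
So O(not notify_key) holds, i.e. notify_key is forbidden. None of the other listed options is forbidden under the premises.

notify_key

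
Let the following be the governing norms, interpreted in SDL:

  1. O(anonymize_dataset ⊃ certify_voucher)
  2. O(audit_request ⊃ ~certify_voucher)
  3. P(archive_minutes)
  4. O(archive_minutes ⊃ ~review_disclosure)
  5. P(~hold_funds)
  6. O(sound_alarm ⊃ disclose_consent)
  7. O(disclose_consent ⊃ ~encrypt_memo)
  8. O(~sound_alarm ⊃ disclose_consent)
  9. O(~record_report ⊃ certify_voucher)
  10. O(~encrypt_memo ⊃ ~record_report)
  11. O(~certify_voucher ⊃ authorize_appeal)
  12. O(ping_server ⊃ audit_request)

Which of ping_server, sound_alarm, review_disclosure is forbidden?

By case analysis on ~sound_alarm: premise 8 gives O(~sound_alarm ⊃ disclose_consent) and premise 6 gives O(sound_alarm ⊃ disclose_consent), so O(disclose_consent) either way.
With premise 7, O(disclose_consent ⊃ ~encrypt_memo), the K-axiom yields O(~encrypt_memo).
Premise 10 is O(~encrypt_memo ⊃ ~record_report); since O(~encrypt_memo), deontic closure gives O(~record_report).
From O(~record_report) and premise 9, O(~record_report ⊃ certify_voucher), we obtain O(certify_voucher).
Premise 2, O(audit_request ⊃ ~certify_voucher), contraposes to O(certify_voucher ⊃ ~audit_request); with O(certify_voucher) we get O(~audit_request).
The contrapositive of premise 12 (O(ping_server ⊃ audit_request)) is O(~audit_request ⊃ ~ping_server), and O(~audit_request) is already established, so O(~ping_server).
So O(~ping_server) holds, i.e. ping_server is forbidden. None of the other listed options is forbidden under the premises.

ping_server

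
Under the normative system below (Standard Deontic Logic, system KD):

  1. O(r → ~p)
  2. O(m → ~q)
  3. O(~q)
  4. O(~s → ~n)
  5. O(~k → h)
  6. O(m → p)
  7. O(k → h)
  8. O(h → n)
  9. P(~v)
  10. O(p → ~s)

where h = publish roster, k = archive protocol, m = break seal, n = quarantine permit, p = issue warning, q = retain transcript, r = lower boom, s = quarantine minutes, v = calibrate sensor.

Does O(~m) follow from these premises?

By case analysis on k: premise 7 gives O(k → h) and premise 5 gives O(~k → h), so O(h) either way.
Premise 8 is O(h → n); since O(h), deontic closure gives O(n).
Premise 4, O(~s → ~n), contraposes to O(n → s); with O(n) we get O(s).
Premise 10 is O(p → ~s); contrapositively O(s → ~p). Since O(s) holds, K gives O(~p).
Premise 6 is O(m → p); contrapositively O(~p → ~m). Since O(~p) holds, K gives O(~m).
Premises 1, 2, 3, 9 do not contribute to this derivation.
So O(~m) follows.

Yes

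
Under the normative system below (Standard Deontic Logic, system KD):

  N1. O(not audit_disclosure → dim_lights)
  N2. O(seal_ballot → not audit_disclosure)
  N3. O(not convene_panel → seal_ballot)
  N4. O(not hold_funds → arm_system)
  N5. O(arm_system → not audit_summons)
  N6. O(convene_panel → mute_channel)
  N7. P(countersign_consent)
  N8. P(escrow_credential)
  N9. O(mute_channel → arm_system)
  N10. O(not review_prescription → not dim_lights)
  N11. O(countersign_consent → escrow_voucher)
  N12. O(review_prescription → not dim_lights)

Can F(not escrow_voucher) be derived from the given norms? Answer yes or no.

No

Premise 11 is O(countersign_consent → escrow_voucher), but O(countersign_consent) is not derivable from the premises (the permission P(countersign_consent) asserts only not O(not countersign_consent), not O(countersign_consent)), so it does not yield O(escrow_voucher).
No other premise forces O(escrow_voucher). An ideal world satisfying every premise can still have not escrow_voucher true, so F(not escrow_voucher) is not derivable.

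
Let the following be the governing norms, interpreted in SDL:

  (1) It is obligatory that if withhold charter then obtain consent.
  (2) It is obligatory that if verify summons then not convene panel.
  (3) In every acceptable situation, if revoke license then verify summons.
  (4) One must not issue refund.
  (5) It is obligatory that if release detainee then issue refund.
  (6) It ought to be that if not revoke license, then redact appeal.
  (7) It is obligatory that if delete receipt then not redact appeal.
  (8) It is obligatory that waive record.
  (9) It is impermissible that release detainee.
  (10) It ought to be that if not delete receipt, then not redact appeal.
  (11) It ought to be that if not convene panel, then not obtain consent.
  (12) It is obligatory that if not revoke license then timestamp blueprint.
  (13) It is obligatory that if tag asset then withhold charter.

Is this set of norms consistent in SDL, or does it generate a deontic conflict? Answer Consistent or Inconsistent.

Consistent

Premise 5 is O(release_detainee → issue_refund), but O(release_detainee) is not derivable from the premises, so it does not yield O(issue_refund).
So O(issue_refund) is not derivable, and the apparent clash with O(¬issue_refund) does not arise.
A world satisfying every obligation exists (e.g. convene_panel=false, delete_receipt=false, issue_refund=false, obtain_consent=false, redact_appeal=false, release_detainee=false, revoke_license=true, tag_asset=false, timestamp_blueprint=false, verify_summons=true, waive_record=true, withhold_charter=false); no atom is both obligatory and forbidden, so the set is consistent.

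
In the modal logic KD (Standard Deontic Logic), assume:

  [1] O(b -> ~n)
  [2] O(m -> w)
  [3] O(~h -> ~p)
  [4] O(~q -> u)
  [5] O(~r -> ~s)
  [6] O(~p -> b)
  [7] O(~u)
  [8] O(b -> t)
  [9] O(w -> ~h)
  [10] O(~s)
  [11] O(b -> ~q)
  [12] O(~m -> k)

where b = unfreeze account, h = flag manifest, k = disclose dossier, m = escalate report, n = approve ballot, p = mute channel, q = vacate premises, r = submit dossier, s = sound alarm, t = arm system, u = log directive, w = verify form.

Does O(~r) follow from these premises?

Premise 5 is O(~r -> ~s); even if O(~s) held, inferring O(~r) would be affirming the consequent — invalid.
No other premise forces O(~r). An ideal world satisfying every premise can still have ~r false, so O(~r) is not derivable.

No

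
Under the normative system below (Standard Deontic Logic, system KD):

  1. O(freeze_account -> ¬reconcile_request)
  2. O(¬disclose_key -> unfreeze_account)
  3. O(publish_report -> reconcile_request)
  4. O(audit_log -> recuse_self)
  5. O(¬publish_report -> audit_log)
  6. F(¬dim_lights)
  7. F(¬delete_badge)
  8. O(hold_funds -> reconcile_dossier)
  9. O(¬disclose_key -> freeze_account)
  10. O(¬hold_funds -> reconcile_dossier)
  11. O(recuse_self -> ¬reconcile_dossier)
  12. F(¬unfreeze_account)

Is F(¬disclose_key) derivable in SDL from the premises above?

Premises 10 and 8 cover both cases: O(¬hold_funds -> reconcile_dossier) and O(hold_funds -> reconcile_dossier). Since ¬hold_funds ∨ hold_funds is a tautology, O(reconcile_dossier) follows.
Premise 11 is O(recuse_self -> ¬reconcile_dossier); contrapositively O(reconcile_dossier -> ¬recuse_self). Since O(reconcile_dossier) holds, K gives O(¬recuse_self).
The contrapositive of premise 4 (O(audit_log -> recuse_self)) is O(¬recuse_self -> ¬audit_log), and O(¬recuse_self) is already established, so O(¬audit_log).
Premise 5, O(¬publish_report -> audit_log), contraposes to O(¬audit_log -> publish_report); with O(¬audit_log) we get O(publish_report).
From O(publish_report) and premise 3, O(publish_report -> reconcile_request), we obtain O(reconcile_request).
The contrapositive of premise 1 (O(freeze_account -> ¬reconcile_request)) is O(reconcile_request -> ¬freeze_account), and O(reconcile_request) is already established, so O(¬freeze_account).
Premise 9 is O(¬disclose_key -> freeze_account); contrapositively O(¬freeze_account -> disclose_key). Since O(¬freeze_account) holds, K gives O(disclose_key).
Premises 2, 6, 7, 12 do not contribute to this derivation.
So O(disclose_key) holds, i.e. F(¬disclose_key). The claim follows.

Yes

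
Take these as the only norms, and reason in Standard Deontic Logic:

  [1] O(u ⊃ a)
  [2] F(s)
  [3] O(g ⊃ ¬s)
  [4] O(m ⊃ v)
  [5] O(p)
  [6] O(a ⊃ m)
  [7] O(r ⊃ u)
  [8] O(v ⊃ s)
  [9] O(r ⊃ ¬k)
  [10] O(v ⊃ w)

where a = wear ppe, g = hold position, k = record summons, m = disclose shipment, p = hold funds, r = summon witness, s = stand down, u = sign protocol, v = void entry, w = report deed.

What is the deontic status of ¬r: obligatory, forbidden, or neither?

Obligatory

Premise 2, F(s), is equivalent to O(¬s).
Premise 8, O(v ⊃ s), contraposes to O(¬s ⊃ ¬v); with O(¬s) we get O(¬v).
Premise 4 is O(m ⊃ v); contrapositively O(¬v ⊃ ¬m). Since O(¬v) holds, K gives O(¬m).
Premise 6 is O(a ⊃ m); contrapositively O(¬m ⊃ ¬a). Since O(¬m) holds, K gives O(¬a).
The contrapositive of premise 1 (O(u ⊃ a)) is O(¬a ⊃ ¬u), and O(¬a) is already established, so O(¬u).
Premise 7, O(r ⊃ u), contraposes to O(¬u ⊃ ¬r); with O(¬u) we get O(¬r).
Premises 3, 5, 9, 10 do not contribute to this derivation.
Hence ¬r is obligatory.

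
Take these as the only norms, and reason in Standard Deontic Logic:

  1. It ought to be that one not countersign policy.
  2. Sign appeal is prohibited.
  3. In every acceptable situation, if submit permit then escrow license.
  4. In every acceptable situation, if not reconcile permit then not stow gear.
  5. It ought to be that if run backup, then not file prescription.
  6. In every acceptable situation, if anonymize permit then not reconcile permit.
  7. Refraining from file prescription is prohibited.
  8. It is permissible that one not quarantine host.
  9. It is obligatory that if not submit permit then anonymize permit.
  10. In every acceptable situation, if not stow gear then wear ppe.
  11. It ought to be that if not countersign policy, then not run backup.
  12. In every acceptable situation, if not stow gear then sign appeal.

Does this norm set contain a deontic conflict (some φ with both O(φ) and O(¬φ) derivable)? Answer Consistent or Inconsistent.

Premise 5 is O(run_backup → ¬file_prescription), but O(run_backup) is not derivable from the premises, so it does not yield O(¬file_prescription).
So O(¬file_prescription) is not derivable, and the apparent clash with O(file_prescription) does not arise.
A world satisfying every obligation exists (e.g. anonymize_permit=false, countersign_policy=false, escrow_license=true, file_prescription=true, quarantine_host=false, reconcile_permit=true, run_backup=false, sign_appeal=false, stow_gear=true, submit_permit=true, wear_ppe=false); no atom is both obligatory and forbidden, so the set is consistent.

Consistent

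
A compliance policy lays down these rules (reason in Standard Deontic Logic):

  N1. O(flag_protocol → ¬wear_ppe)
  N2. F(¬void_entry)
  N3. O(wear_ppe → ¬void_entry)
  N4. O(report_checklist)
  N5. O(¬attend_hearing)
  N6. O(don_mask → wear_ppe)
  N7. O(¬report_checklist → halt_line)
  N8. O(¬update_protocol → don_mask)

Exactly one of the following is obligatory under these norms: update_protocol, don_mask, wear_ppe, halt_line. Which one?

update_protocol

Premise 2, F(¬void_entry), is equivalent to O(void_entry).
The contrapositive of premise 3 (O(wear_ppe → ¬void_entry)) is O(void_entry → ¬wear_ppe), and O(void_entry) is already established, so O(¬wear_ppe).
Premise 6, O(don_mask → wear_ppe), contraposes to O(¬wear_ppe → ¬don_mask); with O(¬wear_ppe) we get O(¬don_mask).
Premise 8 is O(¬update_protocol → don_mask); contrapositively O(¬don_mask → update_protocol). Since O(¬don_mask) holds, K gives O(update_protocol).
So O(update_protocol) holds — update_protocol is obligatory. None of the other listed options is made obligatory by any chain of premises.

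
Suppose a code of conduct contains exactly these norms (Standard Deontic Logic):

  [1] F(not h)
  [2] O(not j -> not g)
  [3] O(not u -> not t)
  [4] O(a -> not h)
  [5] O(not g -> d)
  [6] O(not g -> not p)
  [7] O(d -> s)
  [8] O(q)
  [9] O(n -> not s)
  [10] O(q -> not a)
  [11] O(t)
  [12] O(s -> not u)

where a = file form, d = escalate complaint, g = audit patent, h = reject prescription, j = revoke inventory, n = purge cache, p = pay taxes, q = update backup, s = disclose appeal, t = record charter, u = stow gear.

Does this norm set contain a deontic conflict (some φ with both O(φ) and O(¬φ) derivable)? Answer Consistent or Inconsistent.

Consistent

Premise 4 is O(a -> not h), but O(a) is not derivable from the premises, so it does not yield O(not h).
So O(not h) is not derivable, and the apparent clash with O(h) does not arise.
A world satisfying every obligation exists (e.g. a=false, d=false, g=true, h=true, j=true, n=false, p=false, q=true, s=false, t=true, u=true); no atom is both obligatory and forbidden, so the set is consistent.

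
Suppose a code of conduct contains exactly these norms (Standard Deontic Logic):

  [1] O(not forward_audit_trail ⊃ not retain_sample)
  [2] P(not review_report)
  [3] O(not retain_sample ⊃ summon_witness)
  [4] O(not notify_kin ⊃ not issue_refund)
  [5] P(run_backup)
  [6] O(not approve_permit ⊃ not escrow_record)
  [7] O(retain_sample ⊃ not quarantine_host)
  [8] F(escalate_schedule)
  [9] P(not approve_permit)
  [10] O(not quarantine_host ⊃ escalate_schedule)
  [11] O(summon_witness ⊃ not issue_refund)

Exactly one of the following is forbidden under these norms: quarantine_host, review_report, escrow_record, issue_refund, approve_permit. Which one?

issue_refund

Premise 8, F(escalate_schedule), is equivalent to O(not escalate_schedule).
The contrapositive of premise 10 (O(not quarantine_host ⊃ escalate_schedule)) is O(not escalate_schedule ⊃ quarantine_host), and O(not escalate_schedule) is already established, so O(quarantine_host).
Premise 7, O(retain_sample ⊃ not quarantine_host), contraposes to O(quarantine_host ⊃ not retain_sample); with O(quarantine_host) we get O(not retain_sample).
Premise 3 is O(not retain_sample ⊃ summon_witness); since O(not retain_sample), deontic closure gives O(summon_witness).
Applying K to premise 11 (O(summon_witness ⊃ not issue_refund)) and O(summon_witness) yields O(not issue_refund).
So O(not issue_refund) holds, i.e. issue_refund is forbidden. None of the other listed options is forbidden under the premises.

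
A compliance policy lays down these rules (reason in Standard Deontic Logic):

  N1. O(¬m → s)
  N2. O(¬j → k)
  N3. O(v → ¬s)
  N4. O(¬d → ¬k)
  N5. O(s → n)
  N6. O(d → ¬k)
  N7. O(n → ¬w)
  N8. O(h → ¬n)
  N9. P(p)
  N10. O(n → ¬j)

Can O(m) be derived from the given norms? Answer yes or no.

By case analysis on d: premise 6 gives O(d → ¬k) and premise 4 gives O(¬d → ¬k), so O(¬k) either way.
The contrapositive of premise 2 (O(¬j → k)) is O(¬k → j), and O(¬k) is already established, so O(j).
The contrapositive of premise 10 (O(n → ¬j)) is O(j → ¬n), and O(j) is already established, so O(¬n).
Premise 5 is O(s → n); contrapositively O(¬n → ¬s). Since O(¬n) holds, K gives O(¬s).
The contrapositive of premise 1 (O(¬m → s)) is O(¬s → m), and O(¬s) is already established, so O(m).
Premises 3, 7, 8, 9 do not contribute to this derivation.
So O(m) follows.

Yes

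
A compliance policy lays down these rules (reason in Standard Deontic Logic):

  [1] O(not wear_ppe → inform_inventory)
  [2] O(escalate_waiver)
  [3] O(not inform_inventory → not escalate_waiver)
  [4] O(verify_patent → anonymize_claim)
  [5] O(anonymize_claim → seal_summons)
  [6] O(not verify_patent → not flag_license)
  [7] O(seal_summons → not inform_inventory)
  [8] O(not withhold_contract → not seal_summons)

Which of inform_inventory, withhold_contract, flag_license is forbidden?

From premise 2 we have O(escalate_waiver).
Premise 3 is O(not inform_inventory → not escalate_waiver); contrapositively O(escalate_waiver → inform_inventory). Since O(escalate_waiver) holds, K gives O(inform_inventory).
Premise 7, O(seal_summons → not inform_inventory), contraposes to O(inform_inventory → not seal_summons); with O(inform_inventory) we get O(not seal_summons).
Premise 5, O(anonymize_claim → seal_summons), contraposes to O(not seal_summons → not anonymize_claim); with O(not seal_summons) we get O(not anonymize_claim).
The contrapositive of premise 4 (O(verify_patent → anonymize_claim)) is O(not anonymize_claim → not verify_patent), and O(not anonymize_claim) is already established, so O(not verify_patent).
Applying K to premise 6 (O(not verify_patent → not flag_license)) and O(not verify_patent) yields O(not flag_license).
So O(not flag_license) holds, i.e. flag_license is forbidden. None of the other listed options is forbidden under the premises.

flag_license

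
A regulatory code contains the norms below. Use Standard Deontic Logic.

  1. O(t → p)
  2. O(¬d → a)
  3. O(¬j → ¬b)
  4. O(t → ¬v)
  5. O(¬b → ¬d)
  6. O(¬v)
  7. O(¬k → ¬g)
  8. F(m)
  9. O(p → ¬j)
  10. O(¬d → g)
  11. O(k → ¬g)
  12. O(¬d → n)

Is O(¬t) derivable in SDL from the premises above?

Yes

Premises 7 and 11 cover both cases: O(¬k → ¬g) and O(k → ¬g). Since ¬k ∨ k is a tautology, O(¬g) follows.
Premise 10 is O(¬d → g); contrapositively O(¬g → d). Since O(¬g) holds, K gives O(d).
The contrapositive of premise 5 (O(¬b → ¬d)) is O(d → b), and O(d) is already established, so O(b).
Premise 3, O(¬j → ¬b), contraposes to O(b → j); with O(b) we get O(j).
The contrapositive of premise 9 (O(p → ¬j)) is O(j → ¬p), and O(j) is already established, so O(¬p).
Premise 1, O(t → p), contraposes to O(¬p → ¬t); with O(¬p) we get O(¬t).
Premises 2, 4, 6, 8, 12 do not contribute to this derivation.
So O(¬t) follows.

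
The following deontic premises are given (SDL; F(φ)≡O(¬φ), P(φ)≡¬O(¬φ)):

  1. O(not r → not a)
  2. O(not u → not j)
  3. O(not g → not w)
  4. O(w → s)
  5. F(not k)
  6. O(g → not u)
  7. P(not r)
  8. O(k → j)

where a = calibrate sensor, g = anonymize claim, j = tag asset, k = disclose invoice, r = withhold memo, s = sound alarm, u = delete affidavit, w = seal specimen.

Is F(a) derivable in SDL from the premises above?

No

Premise 1 is O(not r → not a), but O(not r) is not derivable from the premises (the permission P(not r) asserts only not O(r), not O(not r)), so it does not yield O(not a).
No other premise forces O(not a). An ideal world satisfying every premise can still have a true, so F(a) is not derivable.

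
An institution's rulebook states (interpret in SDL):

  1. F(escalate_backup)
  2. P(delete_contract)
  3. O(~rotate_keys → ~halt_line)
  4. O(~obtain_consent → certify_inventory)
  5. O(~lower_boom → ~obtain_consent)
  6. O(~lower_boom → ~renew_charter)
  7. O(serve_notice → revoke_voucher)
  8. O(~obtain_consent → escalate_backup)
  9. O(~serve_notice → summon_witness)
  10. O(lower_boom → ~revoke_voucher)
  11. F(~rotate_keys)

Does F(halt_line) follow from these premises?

Premise 3 is O(~rotate_keys → ~halt_line), but O(~rotate_keys) is not derivable from the premises, so it does not yield O(~halt_line).
No other premise forces O(~halt_line). An ideal world satisfying every premise can still have halt_line true, so F(halt_line) is not derivable.

No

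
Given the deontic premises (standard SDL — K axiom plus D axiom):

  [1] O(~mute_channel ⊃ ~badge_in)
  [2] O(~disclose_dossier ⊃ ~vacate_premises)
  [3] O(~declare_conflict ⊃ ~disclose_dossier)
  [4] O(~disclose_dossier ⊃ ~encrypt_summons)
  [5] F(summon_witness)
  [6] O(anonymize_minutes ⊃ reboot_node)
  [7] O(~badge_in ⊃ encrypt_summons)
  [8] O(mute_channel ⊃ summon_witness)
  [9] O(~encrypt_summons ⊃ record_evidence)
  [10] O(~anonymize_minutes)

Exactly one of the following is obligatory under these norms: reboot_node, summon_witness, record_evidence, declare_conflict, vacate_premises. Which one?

Premise 5 is F(summon_witness), i.e. O(~summon_witness).
Premise 8 is O(mute_channel ⊃ summon_witness); contrapositively O(~summon_witness ⊃ ~mute_channel). Since O(~summon_witness) holds, K gives O(~mute_channel).
With premise 1, O(~mute_channel ⊃ ~badge_in), the K-axiom yields O(~badge_in).
With premise 7, O(~badge_in ⊃ encrypt_summons), the K-axiom yields O(encrypt_summons).
Premise 4, O(~disclose_dossier ⊃ ~encrypt_summons), contraposes to O(encrypt_summons ⊃ disclose_dossier); with O(encrypt_summons) we get O(disclose_dossier).
The contrapositive of premise 3 (O(~declare_conflict ⊃ ~disclose_dossier)) is O(disclose_dossier ⊃ declare_conflict), and O(disclose_dossier) is already established, so O(declare_conflict).
So O(declare_conflict) holds — declare_conflict is obligatory. None of the other listed options is made obligatory by any chain of premises.

declare_conflict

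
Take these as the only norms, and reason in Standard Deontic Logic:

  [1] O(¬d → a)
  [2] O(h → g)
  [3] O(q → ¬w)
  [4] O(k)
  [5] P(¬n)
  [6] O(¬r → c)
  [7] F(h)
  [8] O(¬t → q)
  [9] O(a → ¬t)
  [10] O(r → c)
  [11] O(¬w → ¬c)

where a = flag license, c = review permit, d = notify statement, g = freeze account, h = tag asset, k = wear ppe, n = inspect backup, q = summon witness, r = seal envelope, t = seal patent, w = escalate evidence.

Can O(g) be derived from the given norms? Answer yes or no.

No

Premise 2 is O(h → g), but O(h) is not derivable from the premises, so it does not yield O(g).
No other premise forces O(g). An ideal world satisfying every premise can still have g false, so O(g) is not derivable.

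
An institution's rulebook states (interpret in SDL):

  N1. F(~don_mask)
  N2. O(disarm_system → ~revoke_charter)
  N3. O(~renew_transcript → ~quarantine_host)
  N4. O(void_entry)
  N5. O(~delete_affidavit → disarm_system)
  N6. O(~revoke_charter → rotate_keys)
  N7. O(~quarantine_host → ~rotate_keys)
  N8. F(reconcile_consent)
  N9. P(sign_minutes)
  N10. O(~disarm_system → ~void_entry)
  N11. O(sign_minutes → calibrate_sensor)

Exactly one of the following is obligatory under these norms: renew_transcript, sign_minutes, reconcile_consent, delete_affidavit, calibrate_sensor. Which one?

renew_transcript

Premise 4 states O(void_entry) outright.
Premise 10 is O(~disarm_system → ~void_entry); contrapositively O(void_entry → disarm_system). Since O(void_entry) holds, K gives O(disarm_system).
Applying K to premise 2 (O(disarm_system → ~revoke_charter)) and O(disarm_system) yields O(~revoke_charter).
From O(~revoke_charter) and premise 6, O(~revoke_charter → rotate_keys), we obtain O(rotate_keys).
The contrapositive of premise 7 (O(~quarantine_host → ~rotate_keys)) is O(rotate_keys → quarantine_host), and O(rotate_keys) is already established, so O(quarantine_host).
The contrapositive of premise 3 (O(~renew_transcript → ~quarantine_host)) is O(quarantine_host → renew_transcript), and O(quarantine_host) is already established, so O(renew_transcript).
So O(renew_transcript) holds — renew_transcript is obligatory. None of the other listed options is made obligatory by any chain of premises.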